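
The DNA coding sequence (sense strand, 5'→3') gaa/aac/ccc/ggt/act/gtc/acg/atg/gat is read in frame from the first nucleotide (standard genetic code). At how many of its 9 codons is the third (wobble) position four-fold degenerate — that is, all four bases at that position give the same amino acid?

Codon 1 GAA (Glu): third position 2-fold.
Codon 2 AAC (Asn): third position 2-fold.
Codon 3 CCC (Pro): third position 4-fold.
Codon 4 GGT (Gly): third position 4-fold.
Codon 5 ACT (Thr): third position 4-fold.
Codon 6 GTC (Val): third position 4-fold.
Codon 7 ACG (Thr): third position 4-fold.
Codon 8 ATG (Met): third position 1-fold.
Codon 9 GAT (Asp): third position 2-fold.
Four-fold degenerate third positions: 5.

5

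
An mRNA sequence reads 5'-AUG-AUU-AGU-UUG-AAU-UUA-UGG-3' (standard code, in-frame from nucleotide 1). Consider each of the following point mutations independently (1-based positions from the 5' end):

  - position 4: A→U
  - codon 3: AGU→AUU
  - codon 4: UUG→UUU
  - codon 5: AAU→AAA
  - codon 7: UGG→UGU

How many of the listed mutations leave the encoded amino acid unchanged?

0

Codon 2: AUU (Ile) → UUU (Phe) — missense.
Codon 3: AGU (Ser) → AUU (Ile) — missense.
Codon 4: UUG (Leu) → UUU (Phe) — missense.
Codon 5: AAU (Asn) → AAA (Lys) — missense.
Codon 7: UGG (Trp) → UGU (Cys) — missense.
Synonymous: 0 of 5.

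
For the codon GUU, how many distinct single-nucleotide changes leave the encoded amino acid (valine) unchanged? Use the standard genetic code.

3

Position 1: none → 0 synonymous.
Position 2: none → 0 synonymous.
Position 3: GUC, GUA, GUG → 3 synonymous.
Total: 0 + 0 + 3 = 3.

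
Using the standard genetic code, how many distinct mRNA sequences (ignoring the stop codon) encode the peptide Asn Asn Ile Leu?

Asn: 2 codons.
Asn: 2 codons.
Ile: 3 codons.
Leu: 6 codons.
2 × 2 × 3 × 6 = 72.

72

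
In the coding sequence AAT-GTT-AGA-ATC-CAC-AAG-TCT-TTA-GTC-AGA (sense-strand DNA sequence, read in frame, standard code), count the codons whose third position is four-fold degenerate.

3

Codon 1 AAT (Asn): third position 2-fold.
Codon 2 GTT (Val): third position 4-fold.
Codon 3 AGA (Arg): third position 2-fold.
Codon 4 ATC (Ile): third position 3-fold.
Codon 5 CAC (His): third position 2-fold.
Codon 6 AAG (Lys): third position 2-fold.
Codon 7 TCT (Ser): third position 4-fold.
Codon 8 TTA (Leu): third position 2-fold.
Codon 9 GTC (Val): third position 4-fold.
Codon 10 AGA (Arg): third position 2-fold.
Four-fold degenerate third positions: 3.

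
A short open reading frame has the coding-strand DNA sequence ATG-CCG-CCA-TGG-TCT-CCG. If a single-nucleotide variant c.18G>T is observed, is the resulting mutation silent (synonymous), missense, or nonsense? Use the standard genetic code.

Position 18 falls in codon 6: CCG → Pro.
After the substitution the codon is CCT → Pro.
Both encode Pro, so the change is synonymous.

silent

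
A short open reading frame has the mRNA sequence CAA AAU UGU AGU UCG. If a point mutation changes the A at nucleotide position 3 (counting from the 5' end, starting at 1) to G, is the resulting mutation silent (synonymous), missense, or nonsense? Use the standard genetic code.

silent

Position 3 falls in codon 1: CAA → Gln.
After the substitution the codon is CAG → Gln.
Both encode Gln, so the change is synonymous.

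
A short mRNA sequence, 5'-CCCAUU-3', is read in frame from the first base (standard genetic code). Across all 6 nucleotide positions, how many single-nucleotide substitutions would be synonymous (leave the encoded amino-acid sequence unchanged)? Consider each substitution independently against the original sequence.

5

Codon 1 (CCC, Pro): 3 synonymous substitutions.
Codon 2 (AUU, Ile): 2 synonymous substitutions.
Total: 3 + 2 = 5.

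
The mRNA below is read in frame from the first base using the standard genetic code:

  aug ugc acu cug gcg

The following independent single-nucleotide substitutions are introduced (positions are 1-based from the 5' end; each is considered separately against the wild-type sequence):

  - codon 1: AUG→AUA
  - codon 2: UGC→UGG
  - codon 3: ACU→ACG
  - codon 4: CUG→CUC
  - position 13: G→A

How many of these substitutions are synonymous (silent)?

2

Codon 1: AUG (Met) → AUA (Ile) — missense.
Codon 2: UGC (Cys) → UGG (Trp) — missense.
Codon 3: ACU (Thr) → ACG (Thr) — synonymous.
Codon 4: CUG (Leu) → CUC (Leu) — synonymous.
Codon 5: GCG (Ala) → ACG (Thr) — missense.
Synonymous: 2 of 5.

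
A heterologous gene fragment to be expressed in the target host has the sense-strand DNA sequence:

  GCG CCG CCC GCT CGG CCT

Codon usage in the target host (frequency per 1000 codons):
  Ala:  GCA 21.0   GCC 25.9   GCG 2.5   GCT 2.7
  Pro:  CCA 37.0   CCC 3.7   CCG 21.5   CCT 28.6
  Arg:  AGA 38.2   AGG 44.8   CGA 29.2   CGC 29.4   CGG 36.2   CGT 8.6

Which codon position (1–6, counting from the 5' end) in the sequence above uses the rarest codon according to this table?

Codon 1 GCG (Ala): 2.5 per 1000.
Codon 2 CCG (Pro): 21.5 per 1000.
Codon 3 CCC (Pro): 3.7 per 1000.
Codon 4 GCT (Ala): 2.7 per 1000.
Codon 5 CGG (Arg): 36.2 per 1000.
Codon 6 CCT (Pro): 28.6 per 1000.
Lowest frequency is 2.5 at codon 1.

1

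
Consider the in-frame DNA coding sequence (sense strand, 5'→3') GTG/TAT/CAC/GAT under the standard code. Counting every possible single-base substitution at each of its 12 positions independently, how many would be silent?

6

Codon 1 (GTG, Val): 3 synonymous substitutions.
Codon 2 (TAT, Tyr): 1 synonymous substitution.
Codon 3 (CAC, His): 1 synonymous substitution.
Codon 4 (GAT, Asp): 1 synonymous substitution.
Total: 3 + 1 + 1 + 1 = 6.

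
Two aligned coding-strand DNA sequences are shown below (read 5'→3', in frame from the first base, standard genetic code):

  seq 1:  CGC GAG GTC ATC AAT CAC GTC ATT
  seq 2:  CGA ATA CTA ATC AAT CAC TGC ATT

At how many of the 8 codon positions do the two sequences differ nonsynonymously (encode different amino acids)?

Codon 1: CGC Arg / CGA Arg — synonymous.
Codon 2: GAG Glu / ATA Ile — nonsynonymous.
Codon 3: GTC Val / CTA Leu — nonsynonymous.
Codon 4: ATC Ile / ATC Ile — identical.
Codon 5: AAT Asn / AAT Asn — identical.
Codon 6: CAC His / CAC His — identical.
Codon 7: GTC Val / TGC Cys — nonsynonymous.
Codon 8: ATT Ile / ATT Ile — identical.
Nonsynonymous differences: 3.

3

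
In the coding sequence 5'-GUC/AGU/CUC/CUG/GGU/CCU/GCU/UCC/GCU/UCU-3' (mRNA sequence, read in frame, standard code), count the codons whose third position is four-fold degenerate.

Codon 1 GUC (Val): third position 4-fold.
Codon 2 AGU (Ser): third position 2-fold.
Codon 3 CUC (Leu): third position 4-fold.
Codon 4 CUG (Leu): third position 4-fold.
Codon 5 GGU (Gly): third position 4-fold.
Codon 6 CCU (Pro): third position 4-fold.
Codon 7 GCU (Ala): third position 4-fold.
Codon 8 UCC (Ser): third position 4-fold.
Codon 9 GCU (Ala): third position 4-fold.
Codon 10 UCU (Ser): third position 4-fold.
Four-fold degenerate third positions: 9.

9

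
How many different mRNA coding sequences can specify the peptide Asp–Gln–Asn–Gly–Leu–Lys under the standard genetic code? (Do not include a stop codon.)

Asp: 2 codons.
Gln: 2 codons.
Asn: 2 codons.
Gly: 4 codons.
Leu: 6 codons.
Lys: 2 codons.
2 × 2 × 2 × 4 × 6 × 2 = 384.

384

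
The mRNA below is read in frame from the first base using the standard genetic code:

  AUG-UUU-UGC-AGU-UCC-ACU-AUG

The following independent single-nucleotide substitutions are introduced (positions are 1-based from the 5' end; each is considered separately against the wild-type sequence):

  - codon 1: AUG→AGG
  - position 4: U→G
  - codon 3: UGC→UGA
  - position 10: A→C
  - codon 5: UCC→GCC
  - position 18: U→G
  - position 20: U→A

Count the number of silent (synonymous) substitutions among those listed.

1

Codon 1: AUG (Met) → AGG (Arg) — missense.
Codon 2: UUU (Phe) → GUU (Val) — missense.
Codon 3: UGC (Cys) → UGA (Stop) — nonsense.
Codon 4: AGU (Ser) → CGU (Arg) — missense.
Codon 5: UCC (Ser) → GCC (Ala) — missense.
Codon 6: ACU (Thr) → ACG (Thr) — synonymous.
Codon 7: AUG (Met) → AAG (Lys) — missense.
Synonymous: 1 of 7.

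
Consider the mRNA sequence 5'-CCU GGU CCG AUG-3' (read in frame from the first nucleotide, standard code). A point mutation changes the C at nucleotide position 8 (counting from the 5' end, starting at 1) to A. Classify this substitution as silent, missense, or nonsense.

missense

Position 8 falls in codon 3: CCG → Pro.
After the substitution the codon is CAG → Gln.
Pro ≠ Gln, so this is a missense mutation.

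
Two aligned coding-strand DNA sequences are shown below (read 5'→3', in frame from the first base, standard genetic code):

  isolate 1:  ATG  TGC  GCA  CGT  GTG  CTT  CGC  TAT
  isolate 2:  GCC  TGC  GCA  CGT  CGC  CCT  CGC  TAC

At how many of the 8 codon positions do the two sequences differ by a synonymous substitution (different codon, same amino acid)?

Codon 1: ATG Met / GCC Ala — nonsynonymous.
Codon 2: TGC Cys / TGC Cys — identical.
Codon 3: GCA Ala / GCA Ala — identical.
Codon 4: CGT Arg / CGT Arg — identical.
Codon 5: GTG Val / CGC Arg — nonsynonymous.
Codon 6: CTT Leu / CCT Pro — nonsynonymous.
Codon 7: CGC Arg / CGC Arg — identical.
Codon 8: TAT Tyr / TAC Tyr — synonymous.
Synonymous differences: 1.

1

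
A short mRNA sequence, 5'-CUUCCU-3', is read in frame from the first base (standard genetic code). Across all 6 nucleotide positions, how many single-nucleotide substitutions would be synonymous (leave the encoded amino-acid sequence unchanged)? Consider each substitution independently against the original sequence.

Codon 1 (CUU, Leu): 3 synonymous substitutions.
Codon 2 (CCU, Pro): 3 synonymous substitutions.
Total: 3 + 3 = 6.

6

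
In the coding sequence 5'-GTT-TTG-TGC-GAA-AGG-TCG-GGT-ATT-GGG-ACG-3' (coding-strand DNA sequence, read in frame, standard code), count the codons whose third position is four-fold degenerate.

5

Codon 1 GTT (Val): third position 4-fold.
Codon 2 TTG (Leu): third position 2-fold.
Codon 3 TGC (Cys): third position 2-fold.
Codon 4 GAA (Glu): third position 2-fold.
Codon 5 AGG (Arg): third position 2-fold.
Codon 6 TCG (Ser): third position 4-fold.
Codon 7 GGT (Gly): third position 4-fold.
Codon 8 ATT (Ile): third position 3-fold.
Codon 9 GGG (Gly): third position 4-fold.
Codon 10 ACG (Thr): third position 4-fold.
Four-fold degenerate third positions: 5.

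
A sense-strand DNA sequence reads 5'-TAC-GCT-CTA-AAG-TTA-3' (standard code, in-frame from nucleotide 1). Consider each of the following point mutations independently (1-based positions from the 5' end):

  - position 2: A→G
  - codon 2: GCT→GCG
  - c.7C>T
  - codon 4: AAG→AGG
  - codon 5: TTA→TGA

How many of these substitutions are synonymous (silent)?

Codon 1: TAC (Tyr) → TGC (Cys) — missense.
Codon 2: GCT (Ala) → GCG (Ala) — synonymous.
Codon 3: CTA (Leu) → TTA (Leu) — synonymous.
Codon 4: AAG (Lys) → AGG (Arg) — missense.
Codon 5: TTA (Leu) → TGA (Stop) — nonsense.
Synonymous: 2 of 5.

2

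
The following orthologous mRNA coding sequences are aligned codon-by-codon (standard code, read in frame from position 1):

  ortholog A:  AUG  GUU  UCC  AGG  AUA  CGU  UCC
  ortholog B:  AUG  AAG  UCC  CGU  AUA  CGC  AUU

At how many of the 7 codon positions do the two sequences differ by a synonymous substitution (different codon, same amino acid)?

2

Codon 1: AUG Met / AUG Met — identical.
Codon 2: GUU Val / AAG Lys — nonsynonymous.
Codon 3: UCC Ser / UCC Ser — identical.
Codon 4: AGG Arg / CGU Arg — synonymous.
Codon 5: AUA Ile / AUA Ile — identical.
Codon 6: CGU Arg / CGC Arg — synonymous.
Codon 7: UCC Ser / AUU Ile — nonsynonymous.
Synonymous differences: 2.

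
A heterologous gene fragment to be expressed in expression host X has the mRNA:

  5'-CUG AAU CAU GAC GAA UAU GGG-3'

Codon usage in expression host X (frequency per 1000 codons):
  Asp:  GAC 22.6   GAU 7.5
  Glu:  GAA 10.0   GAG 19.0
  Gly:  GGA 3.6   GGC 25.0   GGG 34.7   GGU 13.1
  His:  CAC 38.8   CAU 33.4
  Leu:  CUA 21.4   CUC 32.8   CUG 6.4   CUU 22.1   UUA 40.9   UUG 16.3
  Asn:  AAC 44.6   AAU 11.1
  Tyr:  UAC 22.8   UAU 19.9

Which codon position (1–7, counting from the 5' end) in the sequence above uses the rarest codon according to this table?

1

Codon 1 CUG (Leu): 6.4 per 1000.
Codon 2 AAU (Asn): 11.1 per 1000.
Codon 3 CAU (His): 33.4 per 1000.
Codon 4 GAC (Asp): 22.6 per 1000.
Codon 5 GAA (Glu): 10.0 per 1000.
Codon 6 UAU (Tyr): 19.9 per 1000.
Codon 7 GGG (Gly): 34.7 per 1000.
Lowest frequency is 6.4 at codon 1.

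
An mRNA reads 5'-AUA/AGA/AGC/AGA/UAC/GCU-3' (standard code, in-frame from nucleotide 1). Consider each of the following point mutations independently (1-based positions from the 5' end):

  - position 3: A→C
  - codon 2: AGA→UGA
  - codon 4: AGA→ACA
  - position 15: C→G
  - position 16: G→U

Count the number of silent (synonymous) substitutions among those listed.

1

Codon 1: AUA (Ile) → AUC (Ile) — synonymous.
Codon 2: AGA (Arg) → UGA (Stop) — nonsense.
Codon 4: AGA (Arg) → ACA (Thr) — missense.
Codon 5: UAC (Tyr) → UAG (Stop) — nonsense.
Codon 6: GCU (Ala) → UCU (Ser) — missense.
Synonymous: 1 of 5.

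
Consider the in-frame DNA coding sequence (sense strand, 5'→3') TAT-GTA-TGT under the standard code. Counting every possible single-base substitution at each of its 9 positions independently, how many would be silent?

Codon 1 (TAT, Tyr): 1 synonymous substitution.
Codon 2 (GTA, Val): 3 synonymous substitutions.
Codon 3 (TGT, Cys): 1 synonymous substitution.
Total: 1 + 3 + 1 = 5.

5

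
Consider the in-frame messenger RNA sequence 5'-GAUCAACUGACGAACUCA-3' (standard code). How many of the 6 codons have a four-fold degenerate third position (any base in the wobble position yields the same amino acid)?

Codon 1 GAU (Asp): third position 2-fold.
Codon 2 CAA (Gln): third position 2-fold.
Codon 3 CUG (Leu): third position 4-fold.
Codon 4 ACG (Thr): third position 4-fold.
Codon 5 AAC (Asn): third position 2-fold.
Codon 6 UCA (Ser): third position 4-fold.
Four-fold degenerate third positions: 3.

3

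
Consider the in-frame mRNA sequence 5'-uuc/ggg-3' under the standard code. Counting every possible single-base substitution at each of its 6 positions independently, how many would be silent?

4

Codon 1 (UUC, Phe): 1 synonymous substitution.
Codon 2 (GGG, Gly): 3 synonymous substitutions.
Total: 1 + 3 = 4.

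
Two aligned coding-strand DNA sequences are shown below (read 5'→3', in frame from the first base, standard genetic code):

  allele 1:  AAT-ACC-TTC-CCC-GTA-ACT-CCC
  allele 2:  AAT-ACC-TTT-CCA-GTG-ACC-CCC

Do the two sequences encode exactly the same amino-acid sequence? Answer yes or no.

Codon 1: AAT Asn / AAT Asn — identical.
Codon 2: ACC Thr / ACC Thr — identical.
Codon 3: TTC Phe / TTT Phe — synonymous.
Codon 4: CCC Pro / CCA Pro — synonymous.
Codon 5: GTA Val / GTG Val — synonymous.
Codon 6: ACT Thr / ACC Thr — synonymous.
Codon 7: CCC Pro / CCC Pro — identical.
Nonsynonymous differences: 0 → same protein.

yes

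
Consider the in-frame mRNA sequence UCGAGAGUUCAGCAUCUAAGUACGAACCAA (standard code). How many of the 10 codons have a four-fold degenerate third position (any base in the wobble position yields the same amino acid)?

Codon 1 UCG (Ser): third position 4-fold.
Codon 2 AGA (Arg): third position 2-fold.
Codon 3 GUU (Val): third position 4-fold.
Codon 4 CAG (Gln): third position 2-fold.
Codon 5 CAU (His): third position 2-fold.
Codon 6 CUA (Leu): third position 4-fold.
Codon 7 AGU (Ser): third position 2-fold.
Codon 8 ACG (Thr): third position 4-fold.
Codon 9 AAC (Asn): third position 2-fold.
Codon 10 CAA (Gln): third position 2-fold.
Four-fold degenerate third positions: 4.

4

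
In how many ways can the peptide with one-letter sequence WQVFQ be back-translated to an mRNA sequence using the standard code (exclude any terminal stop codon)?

32

Trp: 1 codon.
Gln: 2 codons.
Val: 4 codons.
Phe: 2 codons.
Gln: 2 codons.
1 × 2 × 4 × 2 × 2 = 32.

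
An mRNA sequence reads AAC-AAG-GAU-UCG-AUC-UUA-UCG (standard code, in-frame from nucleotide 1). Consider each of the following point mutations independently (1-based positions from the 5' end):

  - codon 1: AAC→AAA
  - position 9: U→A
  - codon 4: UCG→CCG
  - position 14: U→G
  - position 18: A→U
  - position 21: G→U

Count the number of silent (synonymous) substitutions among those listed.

1

Codon 1: AAC (Asn) → AAA (Lys) — missense.
Codon 3: GAU (Asp) → GAA (Glu) — missense.
Codon 4: UCG (Ser) → CCG (Pro) — missense.
Codon 5: AUC (Ile) → AGC (Ser) — missense.
Codon 6: UUA (Leu) → UUU (Phe) — missense.
Codon 7: UCG (Ser) → UCU (Ser) — synonymous.
Synonymous: 1 of 6.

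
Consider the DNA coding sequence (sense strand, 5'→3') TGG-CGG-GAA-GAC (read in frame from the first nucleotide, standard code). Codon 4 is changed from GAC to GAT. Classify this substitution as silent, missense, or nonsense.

silent

Position 12 falls in codon 4: GAC → Asp.
After the substitution the codon is GAT → Asp.
Both encode Asp, so the change is synonymous.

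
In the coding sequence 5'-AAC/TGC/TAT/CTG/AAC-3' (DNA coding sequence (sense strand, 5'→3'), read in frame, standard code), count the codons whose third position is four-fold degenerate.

1

Codon 1 AAC (Asn): third position 2-fold.
Codon 2 TGC (Cys): third position 2-fold.
Codon 3 TAT (Tyr): third position 2-fold.
Codon 4 CTG (Leu): third position 4-fold.
Codon 5 AAC (Asn): third position 2-fold.
Four-fold degenerate third positions: 1.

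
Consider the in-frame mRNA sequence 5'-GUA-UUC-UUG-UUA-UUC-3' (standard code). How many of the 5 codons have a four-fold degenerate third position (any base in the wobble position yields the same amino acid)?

1

Codon 1 GUA (Val): third position 4-fold.
Codon 2 UUC (Phe): third position 2-fold.
Codon 3 UUG (Leu): third position 2-fold.
Codon 4 UUA (Leu): third position 2-fold.
Codon 5 UUC (Phe): third position 2-fold.
Four-fold degenerate third positions: 1.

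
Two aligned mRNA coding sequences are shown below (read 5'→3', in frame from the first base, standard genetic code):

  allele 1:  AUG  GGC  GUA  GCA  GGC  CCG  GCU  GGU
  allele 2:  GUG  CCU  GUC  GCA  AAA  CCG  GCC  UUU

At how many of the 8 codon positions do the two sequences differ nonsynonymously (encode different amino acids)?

4

Codon 1: AUG Met / GUG Val — nonsynonymous.
Codon 2: GGC Gly / CCU Pro — nonsynonymous.
Codon 3: GUA Val / GUC Val — synonymous.
Codon 4: GCA Ala / GCA Ala — identical.
Codon 5: GGC Gly / AAA Lys — nonsynonymous.
Codon 6: CCG Pro / CCG Pro — identical.
Codon 7: GCU Ala / GCC Ala — synonymous.
Codon 8: GGU Gly / UUU Phe — nonsynonymous.
Nonsynonymous differences: 4.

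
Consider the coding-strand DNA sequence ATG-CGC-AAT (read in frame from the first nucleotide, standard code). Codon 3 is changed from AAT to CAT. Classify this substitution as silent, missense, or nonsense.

missense

Position 7 falls in codon 3: AAT → Asn.
After the substitution the codon is CAT → His.
Asn ≠ His, so this is a missense mutation.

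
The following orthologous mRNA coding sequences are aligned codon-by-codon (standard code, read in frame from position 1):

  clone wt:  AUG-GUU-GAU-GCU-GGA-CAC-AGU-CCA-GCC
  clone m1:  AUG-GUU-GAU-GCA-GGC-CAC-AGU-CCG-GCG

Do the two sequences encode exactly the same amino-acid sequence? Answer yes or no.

yes

Codon 1: AUG Met / AUG Met — identical.
Codon 2: GUU Val / GUU Val — identical.
Codon 3: GAU Asp / GAU Asp — identical.
Codon 4: GCU Ala / GCA Ala — synonymous.
Codon 5: GGA Gly / GGC Gly — synonymous.
Codon 6: CAC His / CAC His — identical.
Codon 7: AGU Ser / AGU Ser — identical.
Codon 8: CCA Pro / CCG Pro — synonymous.
Codon 9: GCC Ala / GCG Ala — synonymous.
Nonsynonymous differences: 0 → same protein.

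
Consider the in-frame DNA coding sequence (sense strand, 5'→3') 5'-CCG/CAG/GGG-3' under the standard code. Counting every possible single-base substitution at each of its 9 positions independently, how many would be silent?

7

Codon 1 (CCG, Pro): 3 synonymous substitutions.
Codon 2 (CAG, Gln): 1 synonymous substitution.
Codon 3 (GGG, Gly): 3 synonymous substitutions.
Total: 3 + 1 + 3 = 7.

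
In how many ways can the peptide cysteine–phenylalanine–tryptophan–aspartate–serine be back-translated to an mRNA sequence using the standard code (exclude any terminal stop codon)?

48

Cys: 2 codons.
Phe: 2 codons.
Trp: 1 codon.
Asp: 2 codons.
Ser: 6 codons.
2 × 2 × 1 × 2 × 6 = 48.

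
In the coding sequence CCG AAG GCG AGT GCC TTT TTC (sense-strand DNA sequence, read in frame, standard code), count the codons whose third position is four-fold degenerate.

Codon 1 CCG (Pro): third position 4-fold.
Codon 2 AAG (Lys): third position 2-fold.
Codon 3 GCG (Ala): third position 4-fold.
Codon 4 AGT (Ser): third position 2-fold.
Codon 5 GCC (Ala): third position 4-fold.
Codon 6 TTT (Phe): third position 2-fold.
Codon 7 TTC (Phe): third position 2-fold.
Four-fold degenerate third positions: 3.

3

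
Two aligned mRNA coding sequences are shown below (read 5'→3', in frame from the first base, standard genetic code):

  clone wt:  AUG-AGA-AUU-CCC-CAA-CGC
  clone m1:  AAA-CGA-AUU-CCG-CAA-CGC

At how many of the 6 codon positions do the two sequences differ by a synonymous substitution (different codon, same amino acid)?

2

Codon 1: AUG Met / AAA Lys — nonsynonymous.
Codon 2: AGA Arg / CGA Arg — synonymous.
Codon 3: AUU Ile / AUU Ile — identical.
Codon 4: CCC Pro / CCG Pro — synonymous.
Codon 5: CAA Gln / CAA Gln — identical.
Codon 6: CGC Arg / CGC Arg — identical.
Synonymous differences: 2.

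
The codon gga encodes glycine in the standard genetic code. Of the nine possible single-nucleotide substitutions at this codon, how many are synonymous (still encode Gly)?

Position 1: none → 0 synonymous.
Position 2: none → 0 synonymous.
Position 3: GGT, GGC, GGG → 3 synonymous.
Total: 0 + 0 + 3 = 3.

3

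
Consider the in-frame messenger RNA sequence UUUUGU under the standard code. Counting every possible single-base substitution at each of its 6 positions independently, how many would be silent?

Codon 1 (UUU, Phe): 1 synonymous substitution.
Codon 2 (UGU, Cys): 1 synonymous substitution.
Total: 1 + 1 = 2.

2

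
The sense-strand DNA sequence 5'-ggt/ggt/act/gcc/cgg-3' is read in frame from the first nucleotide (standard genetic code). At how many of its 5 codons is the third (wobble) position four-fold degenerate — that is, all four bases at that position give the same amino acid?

5

Codon 1 GGT (Gly): third position 4-fold.
Codon 2 GGT (Gly): third position 4-fold.
Codon 3 ACT (Thr): third position 4-fold.
Codon 4 GCC (Ala): third position 4-fold.
Codon 5 CGG (Arg): third position 4-fold.
Four-fold degenerate third positions: 5.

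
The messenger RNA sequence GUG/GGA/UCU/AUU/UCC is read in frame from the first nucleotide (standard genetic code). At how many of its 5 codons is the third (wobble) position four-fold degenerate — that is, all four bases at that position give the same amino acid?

4

Codon 1 GUG (Val): third position 4-fold.
Codon 2 GGA (Gly): third position 4-fold.
Codon 3 UCU (Ser): third position 4-fold.
Codon 4 AUU (Ile): third position 3-fold.
Codon 5 UCC (Ser): third position 4-fold.
Four-fold degenerate third positions: 4.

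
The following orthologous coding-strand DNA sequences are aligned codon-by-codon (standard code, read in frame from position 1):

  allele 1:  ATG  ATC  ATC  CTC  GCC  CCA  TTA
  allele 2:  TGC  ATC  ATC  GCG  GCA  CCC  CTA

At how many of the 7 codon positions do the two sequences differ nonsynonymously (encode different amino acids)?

2

Codon 1: ATG Met / TGC Cys — nonsynonymous.
Codon 2: ATC Ile / ATC Ile — identical.
Codon 3: ATC Ile / ATC Ile — identical.
Codon 4: CTC Leu / GCG Ala — nonsynonymous.
Codon 5: GCC Ala / GCA Ala — synonymous.
Codon 6: CCA Pro / CCC Pro — synonymous.
Codon 7: TTA Leu / CTA Leu — synonymous.
Nonsynonymous differences: 2.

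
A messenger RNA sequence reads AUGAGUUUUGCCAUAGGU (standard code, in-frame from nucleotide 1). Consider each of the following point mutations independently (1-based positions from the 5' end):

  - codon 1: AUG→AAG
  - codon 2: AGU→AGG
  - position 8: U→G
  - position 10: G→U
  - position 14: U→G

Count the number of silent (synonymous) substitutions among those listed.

Codon 1: AUG (Met) → AAG (Lys) — missense.
Codon 2: AGU (Ser) → AGG (Arg) — missense.
Codon 3: UUU (Phe) → UGU (Cys) — missense.
Codon 4: GCC (Ala) → UCC (Ser) — missense.
Codon 5: AUA (Ile) → AGA (Arg) — missense.
Synonymous: 0 of 5.

0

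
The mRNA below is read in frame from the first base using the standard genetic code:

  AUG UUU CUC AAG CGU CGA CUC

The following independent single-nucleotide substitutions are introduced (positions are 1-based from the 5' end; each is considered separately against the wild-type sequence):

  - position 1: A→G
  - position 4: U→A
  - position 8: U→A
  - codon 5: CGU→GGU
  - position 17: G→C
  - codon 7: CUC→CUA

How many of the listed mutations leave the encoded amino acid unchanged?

1

Codon 1: AUG (Met) → GUG (Val) — missense.
Codon 2: UUU (Phe) → AUU (Ile) — missense.
Codon 3: CUC (Leu) → CAC (His) — missense.
Codon 5: CGU (Arg) → GGU (Gly) — missense.
Codon 6: CGA (Arg) → CCA (Pro) — missense.
Codon 7: CUC (Leu) → CUA (Leu) — synonymous.
Synonymous: 1 of 6.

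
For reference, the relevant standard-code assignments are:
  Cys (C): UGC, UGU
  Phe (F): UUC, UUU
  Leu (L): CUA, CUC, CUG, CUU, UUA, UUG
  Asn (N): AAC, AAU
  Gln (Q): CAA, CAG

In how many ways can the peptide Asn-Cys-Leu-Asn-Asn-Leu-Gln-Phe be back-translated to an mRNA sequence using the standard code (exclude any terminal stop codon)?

Asn: 2 codons.
Cys: 2 codons.
Leu: 6 codons.
Asn: 2 codons.
Asn: 2 codons.
Leu: 6 codons.
Gln: 2 codons.
Phe: 2 codons.
2 × 2 × 6 × 2 × 2 × 6 × 2 × 2 = 2304.

2304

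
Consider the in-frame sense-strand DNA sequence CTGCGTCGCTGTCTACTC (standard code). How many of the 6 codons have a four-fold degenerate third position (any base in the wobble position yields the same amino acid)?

5

Codon 1 CTG (Leu): third position 4-fold.
Codon 2 CGT (Arg): third position 4-fold.
Codon 3 CGC (Arg): third position 4-fold.
Codon 4 TGT (Cys): third position 2-fold.
Codon 5 CTA (Leu): third position 4-fold.
Codon 6 CTC (Leu): third position 4-fold.
Four-fold degenerate third positions: 5.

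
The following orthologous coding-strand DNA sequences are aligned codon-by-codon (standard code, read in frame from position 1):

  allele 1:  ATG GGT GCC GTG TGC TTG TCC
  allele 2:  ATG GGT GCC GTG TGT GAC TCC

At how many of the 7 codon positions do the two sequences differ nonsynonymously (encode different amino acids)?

1

Codon 1: ATG Met / ATG Met — identical.
Codon 2: GGT Gly / GGT Gly — identical.
Codon 3: GCC Ala / GCC Ala — identical.
Codon 4: GTG Val / GTG Val — identical.
Codon 5: TGC Cys / TGT Cys — synonymous.
Codon 6: TTG Leu / GAC Asp — nonsynonymous.
Codon 7: TCC Ser / TCC Ser — identical.
Nonsynonymous differences: 1.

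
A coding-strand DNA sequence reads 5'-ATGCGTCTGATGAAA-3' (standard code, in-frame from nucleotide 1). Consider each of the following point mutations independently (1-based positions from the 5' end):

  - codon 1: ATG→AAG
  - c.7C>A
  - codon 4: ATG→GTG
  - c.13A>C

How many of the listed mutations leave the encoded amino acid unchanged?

Codon 1: ATG (Met) → AAG (Lys) — missense.
Codon 3: CTG (Leu) → ATG (Met) — missense.
Codon 4: ATG (Met) → GTG (Val) — missense.
Codon 5: AAA (Lys) → CAA (Gln) — missense.
Synonymous: 0 of 4.

0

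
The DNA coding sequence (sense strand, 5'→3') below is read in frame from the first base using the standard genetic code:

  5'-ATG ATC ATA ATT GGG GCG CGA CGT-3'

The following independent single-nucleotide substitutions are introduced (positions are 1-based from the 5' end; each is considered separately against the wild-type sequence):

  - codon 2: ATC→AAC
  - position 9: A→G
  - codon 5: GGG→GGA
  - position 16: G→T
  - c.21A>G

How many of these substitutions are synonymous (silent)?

2

Codon 2: ATC (Ile) → AAC (Asn) — missense.
Codon 3: ATA (Ile) → ATG (Met) — missense.
Codon 5: GGG (Gly) → GGA (Gly) — synonymous.
Codon 6: GCG (Ala) → TCG (Ser) — missense.
Codon 7: CGA (Arg) → CGG (Arg) — synonymous.
Synonymous: 2 of 5.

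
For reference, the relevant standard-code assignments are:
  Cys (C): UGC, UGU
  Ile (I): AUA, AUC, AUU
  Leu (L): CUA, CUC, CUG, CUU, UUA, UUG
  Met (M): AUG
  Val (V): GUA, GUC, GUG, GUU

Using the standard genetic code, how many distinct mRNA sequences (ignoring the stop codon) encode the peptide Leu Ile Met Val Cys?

Leu: 6 codons.
Ile: 3 codons.
Met: 1 codon.
Val: 4 codons.
Cys: 2 codons.
6 × 3 × 1 × 4 × 2 = 144.

144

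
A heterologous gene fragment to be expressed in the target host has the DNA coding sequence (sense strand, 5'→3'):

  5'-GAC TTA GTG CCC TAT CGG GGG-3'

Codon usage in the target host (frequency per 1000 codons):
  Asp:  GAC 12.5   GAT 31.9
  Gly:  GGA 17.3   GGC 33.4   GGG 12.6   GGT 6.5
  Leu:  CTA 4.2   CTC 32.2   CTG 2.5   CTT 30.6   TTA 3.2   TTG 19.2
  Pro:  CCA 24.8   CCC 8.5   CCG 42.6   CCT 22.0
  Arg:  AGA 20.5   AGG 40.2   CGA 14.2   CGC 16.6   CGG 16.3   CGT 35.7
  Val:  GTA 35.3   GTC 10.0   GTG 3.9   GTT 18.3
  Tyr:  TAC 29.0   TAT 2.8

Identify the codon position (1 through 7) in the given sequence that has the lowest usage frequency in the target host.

5

Codon 1 GAC (Asp): 12.5 per 1000.
Codon 2 TTA (Leu): 3.2 per 1000.
Codon 3 GTG (Val): 3.9 per 1000.
Codon 4 CCC (Pro): 8.5 per 1000.
Codon 5 TAT (Tyr): 2.8 per 1000.
Codon 6 CGG (Arg): 16.3 per 1000.
Codon 7 GGG (Gly): 12.6 per 1000.
Lowest frequency is 2.8 at codon 5.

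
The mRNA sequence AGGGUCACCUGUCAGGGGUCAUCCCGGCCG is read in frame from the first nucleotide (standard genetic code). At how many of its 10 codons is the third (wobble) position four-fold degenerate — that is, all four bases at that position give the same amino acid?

7

Codon 1 AGG (Arg): third position 2-fold.
Codon 2 GUC (Val): third position 4-fold.
Codon 3 ACC (Thr): third position 4-fold.
Codon 4 UGU (Cys): third position 2-fold.
Codon 5 CAG (Gln): third position 2-fold.
Codon 6 GGG (Gly): third position 4-fold.
Codon 7 UCA (Ser): third position 4-fold.
Codon 8 UCC (Ser): third position 4-fold.
Codon 9 CGG (Arg): third position 4-fold.
Codon 10 CCG (Pro): third position 4-fold.
Four-fold degenerate third positions: 7.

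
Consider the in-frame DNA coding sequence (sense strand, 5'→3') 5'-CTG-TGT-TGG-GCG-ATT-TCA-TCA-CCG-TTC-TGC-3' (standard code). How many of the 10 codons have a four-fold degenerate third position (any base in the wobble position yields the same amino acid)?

5

Codon 1 CTG (Leu): third position 4-fold.
Codon 2 TGT (Cys): third position 2-fold.
Codon 3 TGG (Trp): third position 1-fold.
Codon 4 GCG (Ala): third position 4-fold.
Codon 5 ATT (Ile): third position 3-fold.
Codon 6 TCA (Ser): third position 4-fold.
Codon 7 TCA (Ser): third position 4-fold.
Codon 8 CCG (Pro): third position 4-fold.
Codon 9 TTC (Phe): third position 2-fold.
Codon 10 TGC (Cys): third position 2-fold.
Four-fold degenerate third positions: 5.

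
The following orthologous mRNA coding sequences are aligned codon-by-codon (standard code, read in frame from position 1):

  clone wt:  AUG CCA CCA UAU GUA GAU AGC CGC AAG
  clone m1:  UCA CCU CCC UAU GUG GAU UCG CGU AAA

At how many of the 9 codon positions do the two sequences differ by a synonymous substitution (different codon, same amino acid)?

Codon 1: AUG Met / UCA Ser — nonsynonymous.
Codon 2: CCA Pro / CCU Pro — synonymous.
Codon 3: CCA Pro / CCC Pro — synonymous.
Codon 4: UAU Tyr / UAU Tyr — identical.
Codon 5: GUA Val / GUG Val — synonymous.
Codon 6: GAU Asp / GAU Asp — identical.
Codon 7: AGC Ser / UCG Ser — synonymous.
Codon 8: CGC Arg / CGU Arg — synonymous.
Codon 9: AAG Lys / AAA Lys — synonymous.
Synonymous differences: 6.

6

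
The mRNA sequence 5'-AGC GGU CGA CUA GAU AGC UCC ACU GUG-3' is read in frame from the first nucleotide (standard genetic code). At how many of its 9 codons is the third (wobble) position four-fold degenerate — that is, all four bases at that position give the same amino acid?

Codon 1 AGC (Ser): third position 2-fold.
Codon 2 GGU (Gly): third position 4-fold.
Codon 3 CGA (Arg): third position 4-fold.
Codon 4 CUA (Leu): third position 4-fold.
Codon 5 GAU (Asp): third position 2-fold.
Codon 6 AGC (Ser): third position 2-fold.
Codon 7 UCC (Ser): third position 4-fold.
Codon 8 ACU (Thr): third position 4-fold.
Codon 9 GUG (Val): third position 4-fold.
Four-fold degenerate third positions: 6.

6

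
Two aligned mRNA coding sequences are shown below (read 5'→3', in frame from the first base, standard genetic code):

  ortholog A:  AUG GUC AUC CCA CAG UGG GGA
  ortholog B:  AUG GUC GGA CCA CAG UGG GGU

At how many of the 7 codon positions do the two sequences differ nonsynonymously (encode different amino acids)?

Codon 1: AUG Met / AUG Met — identical.
Codon 2: GUC Val / GUC Val — identical.
Codon 3: AUC Ile / GGA Gly — nonsynonymous.
Codon 4: CCA Pro / CCA Pro — identical.
Codon 5: CAG Gln / CAG Gln — identical.
Codon 6: UGG Trp / UGG Trp — identical.
Codon 7: GGA Gly / GGU Gly — synonymous.
Nonsynonymous differences: 1.

1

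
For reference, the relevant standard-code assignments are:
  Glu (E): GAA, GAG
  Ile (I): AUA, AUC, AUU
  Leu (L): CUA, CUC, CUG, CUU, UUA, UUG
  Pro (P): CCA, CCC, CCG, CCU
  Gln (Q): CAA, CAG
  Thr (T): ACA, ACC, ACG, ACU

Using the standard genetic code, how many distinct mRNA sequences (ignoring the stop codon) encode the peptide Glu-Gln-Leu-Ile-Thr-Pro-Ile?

3456

Glu: 2 codons.
Gln: 2 codons.
Leu: 6 codons.
Ile: 3 codons.
Thr: 4 codons.
Pro: 4 codons.
Ile: 3 codons.
2 × 2 × 6 × 3 × 4 × 4 × 3 = 3456.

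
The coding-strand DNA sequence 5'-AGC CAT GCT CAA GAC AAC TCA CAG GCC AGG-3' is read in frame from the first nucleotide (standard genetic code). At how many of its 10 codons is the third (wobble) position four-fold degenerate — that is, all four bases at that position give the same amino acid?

3

Codon 1 AGC (Ser): third position 2-fold.
Codon 2 CAT (His): third position 2-fold.
Codon 3 GCT (Ala): third position 4-fold.
Codon 4 CAA (Gln): third position 2-fold.
Codon 5 GAC (Asp): third position 2-fold.
Codon 6 AAC (Asn): third position 2-fold.
Codon 7 TCA (Ser): third position 4-fold.
Codon 8 CAG (Gln): third position 2-fold.
Codon 9 GCC (Ala): third position 4-fold.
Codon 10 AGG (Arg): third position 2-fold.
Four-fold degenerate third positions: 3.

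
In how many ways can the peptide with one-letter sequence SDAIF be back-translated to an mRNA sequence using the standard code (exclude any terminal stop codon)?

288

Ser: 6 codons.
Asp: 2 codons.
Ala: 4 codons.
Ile: 3 codons.
Phe: 2 codons.
6 × 2 × 4 × 3 × 2 = 288.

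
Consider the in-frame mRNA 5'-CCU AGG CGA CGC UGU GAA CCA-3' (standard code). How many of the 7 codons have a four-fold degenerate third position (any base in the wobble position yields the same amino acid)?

Codon 1 CCU (Pro): third position 4-fold.
Codon 2 AGG (Arg): third position 2-fold.
Codon 3 CGA (Arg): third position 4-fold.
Codon 4 CGC (Arg): third position 4-fold.
Codon 5 UGU (Cys): third position 2-fold.
Codon 6 GAA (Glu): third position 2-fold.
Codon 7 CCA (Pro): third position 4-fold.
Four-fold degenerate third positions: 4.

4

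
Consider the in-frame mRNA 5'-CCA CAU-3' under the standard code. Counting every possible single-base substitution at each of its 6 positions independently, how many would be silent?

Codon 1 (CCA, Pro): 3 synonymous substitutions.
Codon 2 (CAU, His): 1 synonymous substitution.
Total: 3 + 1 = 4.

4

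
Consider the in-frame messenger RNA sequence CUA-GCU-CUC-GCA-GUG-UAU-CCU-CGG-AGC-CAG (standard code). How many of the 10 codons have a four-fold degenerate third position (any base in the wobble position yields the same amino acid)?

7

Codon 1 CUA (Leu): third position 4-fold.
Codon 2 GCU (Ala): third position 4-fold.
Codon 3 CUC (Leu): third position 4-fold.
Codon 4 GCA (Ala): third position 4-fold.
Codon 5 GUG (Val): third position 4-fold.
Codon 6 UAU (Tyr): third position 2-fold.
Codon 7 CCU (Pro): third position 4-fold.
Codon 8 CGG (Arg): third position 4-fold.
Codon 9 AGC (Ser): third position 2-fold.
Codon 10 CAG (Gln): third position 2-fold.
Four-fold degenerate third positions: 7.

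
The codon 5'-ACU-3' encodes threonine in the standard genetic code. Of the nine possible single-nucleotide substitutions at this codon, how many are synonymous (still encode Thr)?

Position 1: none → 0 synonymous.
Position 2: none → 0 synonymous.
Position 3: ACC, ACA, ACG → 3 synonymous.
Total: 0 + 0 + 3 = 3.

3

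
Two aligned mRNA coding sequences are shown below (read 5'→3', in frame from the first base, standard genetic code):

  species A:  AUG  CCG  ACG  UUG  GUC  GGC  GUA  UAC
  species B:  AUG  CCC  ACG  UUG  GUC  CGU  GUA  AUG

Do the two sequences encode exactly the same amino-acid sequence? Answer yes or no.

Codon 1: AUG Met / AUG Met — identical.
Codon 2: CCG Pro / CCC Pro — synonymous.
Codon 3: ACG Thr / ACG Thr — identical.
Codon 4: UUG Leu / UUG Leu — identical.
Codon 5: GUC Val / GUC Val — identical.
Codon 6: GGC Gly / CGU Arg — nonsynonymous.
Codon 7: GUA Val / GUA Val — identical.
Codon 8: UAC Tyr / AUG Met — nonsynonymous.
Nonsynonymous differences: 2 → different protein.

no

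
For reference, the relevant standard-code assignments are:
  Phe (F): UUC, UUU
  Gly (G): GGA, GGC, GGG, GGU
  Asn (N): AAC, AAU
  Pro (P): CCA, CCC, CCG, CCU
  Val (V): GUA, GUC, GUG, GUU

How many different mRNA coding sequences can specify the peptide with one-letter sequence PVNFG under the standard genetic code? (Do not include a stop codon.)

Pro: 4 codons.
Val: 4 codons.
Asn: 2 codons.
Phe: 2 codons.
Gly: 4 codons.
4 × 4 × 2 × 2 × 4 = 256.

256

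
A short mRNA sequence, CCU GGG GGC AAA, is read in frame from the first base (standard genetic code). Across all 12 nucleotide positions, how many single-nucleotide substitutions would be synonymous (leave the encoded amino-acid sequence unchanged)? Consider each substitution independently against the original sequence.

10

Codon 1 (CCU, Pro): 3 synonymous substitutions.
Codon 2 (GGG, Gly): 3 synonymous substitutions.
Codon 3 (GGC, Gly): 3 synonymous substitutions.
Codon 4 (AAA, Lys): 1 synonymous substitution.
Total: 3 + 3 + 3 + 1 = 10.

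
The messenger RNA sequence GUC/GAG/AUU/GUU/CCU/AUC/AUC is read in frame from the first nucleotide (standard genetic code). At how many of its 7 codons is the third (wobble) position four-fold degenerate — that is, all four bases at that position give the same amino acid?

Codon 1 GUC (Val): third position 4-fold.
Codon 2 GAG (Glu): third position 2-fold.
Codon 3 AUU (Ile): third position 3-fold.
Codon 4 GUU (Val): third position 4-fold.
Codon 5 CCU (Pro): third position 4-fold.
Codon 6 AUC (Ile): third position 3-fold.
Codon 7 AUC (Ile): third position 3-fold.
Four-fold degenerate third positions: 3.

3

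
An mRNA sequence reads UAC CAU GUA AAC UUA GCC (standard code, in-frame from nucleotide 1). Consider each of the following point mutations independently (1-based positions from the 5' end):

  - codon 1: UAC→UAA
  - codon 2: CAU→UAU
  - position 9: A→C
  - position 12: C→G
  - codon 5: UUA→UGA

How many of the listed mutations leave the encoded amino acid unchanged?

1

Codon 1: UAC (Tyr) → UAA (Stop) — nonsense.
Codon 2: CAU (His) → UAU (Tyr) — missense.
Codon 3: GUA (Val) → GUC (Val) — synonymous.
Codon 4: AAC (Asn) → AAG (Lys) — missense.
Codon 5: UUA (Leu) → UGA (Stop) — nonsense.
Synonymous: 1 of 5.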